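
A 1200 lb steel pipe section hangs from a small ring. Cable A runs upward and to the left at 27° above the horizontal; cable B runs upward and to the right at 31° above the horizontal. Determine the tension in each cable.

ΣF_x = 0: −T_A·cos27° + T_B·cos31° = 0 → T_B = 1.03948·T_A.
ΣF_y = 0: T_A·sin27° + T_B·sin31° = 1200.
Substitute: T_A·(0.45399 + 1.03948·0.515038) = 1200 → T_A = 1212.9 ≈ 1213 lb.
Then T_B = 1.03948 × 1212.9 = 1261 lb.

T_A = 1213 lb, T_B = 1261 lb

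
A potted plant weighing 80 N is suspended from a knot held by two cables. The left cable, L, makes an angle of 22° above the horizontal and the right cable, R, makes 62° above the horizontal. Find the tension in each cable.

ΣF_x = 0: −T_L·cos22° + T_R·cos62° = 0 → T_R = 1.97495·T_L.
ΣF_y = 0: T_L·sin22° + T_R·sin62° = 80.
Substitute: T_L·(0.374607 + 1.97495·0.882948) = 80 → T_L = 37.7646 ≈ 37.76 N.
Then T_R = 1.97495 × 37.7646 = 74.58 N.

T_L = 37.76 N, T_R = 74.58 N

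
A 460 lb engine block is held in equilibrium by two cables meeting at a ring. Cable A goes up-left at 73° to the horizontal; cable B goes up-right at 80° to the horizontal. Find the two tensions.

T_A = 175.9 lb, T_B = 296.2 lb

ΣF_x = 0: −T_A·cos73° + T_B·cos80° = 0 → T_B = 1.6837·T_A.
ΣF_y = 0: T_A·sin73° + T_B·sin80° = 460.
Substitute: T_A·(0.956305 + 1.6837·0.984808) = 460 → T_A = 175.947 ≈ 175.9 lb.
Then T_B = 1.6837 × 175.947 = 296.2 lb.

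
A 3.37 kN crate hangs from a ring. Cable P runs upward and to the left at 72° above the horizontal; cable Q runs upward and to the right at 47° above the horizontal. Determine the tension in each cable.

T_P = 2.628 kN, T_Q = 1.191 kN

ΣF_x = 0: −T_P·cos72° + T_Q·cos47° = 0 → T_Q = 0.453105·T_P.
ΣF_y = 0: T_P·sin72° + T_Q·sin47° = 3.37.
Substitute: T_P·(0.951057 + 0.453105·0.731354) = 3.37 → T_P = 2.62781 ≈ 2.628 kN.
Then T_Q = 0.453105 × 2.62781 = 1.191 kN.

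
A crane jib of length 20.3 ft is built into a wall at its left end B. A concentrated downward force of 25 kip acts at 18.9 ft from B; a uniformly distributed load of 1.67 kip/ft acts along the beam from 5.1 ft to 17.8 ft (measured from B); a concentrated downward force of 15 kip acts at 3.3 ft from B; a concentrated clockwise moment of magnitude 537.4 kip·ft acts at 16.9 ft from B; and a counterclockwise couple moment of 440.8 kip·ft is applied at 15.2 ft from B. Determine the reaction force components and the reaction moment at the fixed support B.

Resultant of the distributed load: 1.67 × 12.7 = 21.209 kip at 11.45 ft from B.
ΣF_x = 0: B_x = 0.
ΣF_y = 0: B_y − 25 − 1.67·12.7 − 15 = 0 → B_y = 61.21 kip.
ΣM about B: M_B − 25·18.9 − (1.67·12.7)·11.45 − 15·3.3 − 537.4 + 440.8 = 0 → M_B = 861.4 kip·ft.

B_x = 0, B_y = 61.21 kip, M_B = 861.4 kip·ft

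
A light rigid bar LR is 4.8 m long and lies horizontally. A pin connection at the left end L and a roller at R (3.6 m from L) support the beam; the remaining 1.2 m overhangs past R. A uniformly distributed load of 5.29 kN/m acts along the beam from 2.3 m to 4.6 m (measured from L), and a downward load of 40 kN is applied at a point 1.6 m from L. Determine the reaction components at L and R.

Resultant of the distributed load: 5.29 × 2.3 = 12.167 kN at 3.45 m from L.
ΣM about L: R_y·3.6 − (5.29·2.3)·3.45 − 40·1.6 = 0 → R_y = 105.97615/3.6 = 29.4378 ≈ 29.44 kN.
ΣF_y = 0: L_y + 29.4378 − 5.29·2.3 − 40 = 0 → L_y = 22.73 kN.
ΣF_x = 0: no horizontal applied forces, so L_x = 0.

L_x = 0, L_y = 22.73 kN, R_y = 29.44 kN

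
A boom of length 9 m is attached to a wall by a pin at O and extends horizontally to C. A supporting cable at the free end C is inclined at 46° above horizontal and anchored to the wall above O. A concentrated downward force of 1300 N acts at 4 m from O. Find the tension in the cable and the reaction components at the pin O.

T = 803.2 N, O_x = 558.0 N, O_y = 722.2 N

ΣM about O: T·sin46°·9 − 1300·4 = 0 → T = 5200/(9·0.71934) = 803.205 ≈ 803.2 N.
ΣF_x = 0: O_x − T·cos46° = 0 → O_x = 803.205 × 0.694658 = 558.0 N.
ΣF_y = 0: O_y + T·sin46° − 1300 = 0 → O_y = 1300 − 803.205 × 0.71934 = 722.2 N.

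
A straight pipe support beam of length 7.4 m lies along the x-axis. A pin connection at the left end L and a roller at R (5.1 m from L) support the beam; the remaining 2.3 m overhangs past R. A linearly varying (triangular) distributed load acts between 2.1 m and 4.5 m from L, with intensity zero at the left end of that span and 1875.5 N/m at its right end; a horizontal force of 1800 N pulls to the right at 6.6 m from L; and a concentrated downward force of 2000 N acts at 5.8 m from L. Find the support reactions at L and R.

L_x = -1800 N, L_y = 343.3 N, R_y = 3907 N

Resultant of the triangular load: ½ × 1875.5 × 2.4 = 2250.6 N, acting at 3.7 m from L (one-third of the span from the peak).
Moments about L: R_y·5.1 − (½·1875.5·2.4)·3.7 − 2000·5.8 = 0 → R_y = 19927.22/5.1 = 3907.3 ≈ 3907 N.
ΣF_y = 0: L_y + 3907.3 − ½·1875.5·2.4 − 2000 = 0 → L_y = 343.3 N.
ΣF_x = 0: L_x + 1800 = 0 → L_x = -1800 N.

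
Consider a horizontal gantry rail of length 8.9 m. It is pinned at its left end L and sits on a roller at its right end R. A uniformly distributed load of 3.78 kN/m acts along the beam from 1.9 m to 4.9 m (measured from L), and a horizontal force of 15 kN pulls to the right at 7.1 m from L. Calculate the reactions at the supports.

L_x = -15.00 kN, L_y = 7.008 kN, R_y = 4.332 kN

Resultant of the distributed load: 3.78 × 3 = 11.34 kN at 3.4 m from L.
ΣM about L: R_y·8.9 − (3.78·3)·3.4 = 0 → R_y = 38.556/8.9 = 4.33213 ≈ 4.332 kN.
ΣF_y = 0: L_y + 4.33213 − 3.78·3 = 0 → L_y = 7.008 kN.
ΣF_x = 0: L_x + 15 = 0 → L_x = -15.00 kN.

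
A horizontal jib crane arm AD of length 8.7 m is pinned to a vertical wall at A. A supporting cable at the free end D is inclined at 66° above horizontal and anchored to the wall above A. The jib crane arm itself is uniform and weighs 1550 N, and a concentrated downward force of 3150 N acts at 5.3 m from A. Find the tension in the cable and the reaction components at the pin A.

ΣM about A: T·sin66°·8.7 − 1550·4.35 − 3150·5.3 = 0 → T = 23437.5/(8.7·0.913545) = 2948.91 ≈ 2949 N.
ΣF_x = 0: A_x − T·cos66° = 0 → A_x = 2948.91 × 0.406737 = 1199 N.
ΣF_y = 0: A_y + T·sin66° − 1550 − 3150 = 0 → A_y = 4700 − 2948.91 × 0.913545 = 2006 N.

T = 2949 N, A_x = 1199 N, A_y = 2006 N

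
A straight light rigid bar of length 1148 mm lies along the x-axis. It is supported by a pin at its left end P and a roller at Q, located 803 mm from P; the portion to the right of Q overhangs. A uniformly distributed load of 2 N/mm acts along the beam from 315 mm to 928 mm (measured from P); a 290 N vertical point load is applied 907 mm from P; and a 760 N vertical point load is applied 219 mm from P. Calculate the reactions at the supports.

Resultant of the distributed load: 2 × 613 = 1226 N at 621.5 mm from P.
Taking moments about P: Q_y·803 − (2·613)·621.5 − 290·907 − 760·219 = 0 → Q_y = 1191429/803 = 1483.72 ≈ 1484 N.
ΣF_y = 0: P_y + 1483.72 − 2·613 − 290 − 760 = 0 → P_y = 792.3 N.
ΣF_x = 0: no horizontal applied forces, so P_x = 0.

P_x = 0, P_y = 792.3 N, Q_y = 1484 N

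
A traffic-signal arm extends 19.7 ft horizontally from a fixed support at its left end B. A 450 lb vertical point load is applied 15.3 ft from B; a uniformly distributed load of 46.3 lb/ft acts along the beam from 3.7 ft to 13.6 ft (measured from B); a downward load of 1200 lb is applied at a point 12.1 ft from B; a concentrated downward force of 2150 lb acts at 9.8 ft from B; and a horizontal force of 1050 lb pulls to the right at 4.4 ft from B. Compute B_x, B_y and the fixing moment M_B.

B_x = -1050 lb, B_y = 4258 lb, M_B = 46440 lb·ft

Resultant of the distributed load: 46.3 × 9.9 = 458.37 lb at 8.65 ft from B.
ΣF_x = 0: B_x + 1050 = 0 → B_x = -1050 lb.
ΣF_y = 0: B_y − 450 − 46.3·9.9 − 1200 − 2150 = 0 → B_y = 4258 lb.
ΣM about B: M_B − 450·15.3 − (46.3·9.9)·8.65 − 1200·12.1 − 2150·9.8 = 0 → M_B = 46440 lb·ft.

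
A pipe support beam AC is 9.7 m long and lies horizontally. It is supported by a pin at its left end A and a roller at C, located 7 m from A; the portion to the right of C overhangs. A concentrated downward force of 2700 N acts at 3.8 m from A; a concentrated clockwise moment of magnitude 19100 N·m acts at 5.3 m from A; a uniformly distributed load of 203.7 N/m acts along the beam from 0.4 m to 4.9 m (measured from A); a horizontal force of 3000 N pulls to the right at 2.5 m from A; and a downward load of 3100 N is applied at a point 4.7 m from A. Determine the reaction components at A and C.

A_x = -3000 N, A_y = 93.92 N, C_y = 6623 N

Resultant of the distributed load: 203.7 × 4.5 = 916.65 N at 2.65 m from A.
Moments about A: C_y·7 − 2700·3.8 − 19100 − (203.7·4.5)·2.65 − 3100·4.7 = 0 → C_y = 46359.1225/7 = 6622.73 ≈ 6623 N.
ΣF_y = 0: A_y + 6622.73 − 2700 − 203.7·4.5 − 3100 = 0 → A_y = 93.92 N.
ΣF_x = 0: A_x + 3000 = 0 → A_x = -3000 N.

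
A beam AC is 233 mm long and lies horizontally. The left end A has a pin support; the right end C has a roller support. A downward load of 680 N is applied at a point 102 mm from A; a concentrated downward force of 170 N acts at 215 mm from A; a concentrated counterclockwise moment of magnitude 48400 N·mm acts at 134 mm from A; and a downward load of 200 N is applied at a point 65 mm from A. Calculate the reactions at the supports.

A_x = 0, A_y = 747.4 N, C_y = 302.6 N

Taking moments about A: C_y·233 − 680·102 − 170·215 + 48400 − 200·65 = 0 → C_y = 70510/233 = 302.618 ≈ 302.6 N.
ΣF_y = 0: A_y + 302.618 − 680 − 170 − 200 = 0 → A_y = 747.4 N.
ΣF_x = 0: no horizontal applied forces, so A_x = 0.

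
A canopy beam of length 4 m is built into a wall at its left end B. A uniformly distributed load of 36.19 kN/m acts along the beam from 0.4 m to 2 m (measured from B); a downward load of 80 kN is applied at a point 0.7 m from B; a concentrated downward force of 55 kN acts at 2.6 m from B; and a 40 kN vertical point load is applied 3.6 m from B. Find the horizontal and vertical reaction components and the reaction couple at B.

Resultant of the distributed load: 36.19 × 1.6 = 57.904 kN at 1.2 m from B.
ΣF_x = 0: B_x = 0.
ΣF_y = 0: B_y − 36.19·1.6 − 80 − 55 − 40 = 0 → B_y = 232.9 kN.
ΣM about B: M_B − (36.19·1.6)·1.2 − 80·0.7 − 55·2.6 − 40·3.6 = 0 → M_B = 412.5 kN·m.

B_x = 0, B_y = 232.9 kN, M_B = 412.5 kN·m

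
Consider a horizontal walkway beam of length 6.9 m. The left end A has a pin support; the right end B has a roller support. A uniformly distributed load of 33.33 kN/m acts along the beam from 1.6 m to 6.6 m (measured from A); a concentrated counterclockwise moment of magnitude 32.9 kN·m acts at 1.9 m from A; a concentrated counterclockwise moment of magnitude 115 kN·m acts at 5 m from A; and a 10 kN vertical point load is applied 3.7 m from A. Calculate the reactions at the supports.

Resultant of the distributed load: 33.33 × 5 = 166.65 kN at 4.1 m from A.
ΣM about A: B_y·6.9 − (33.33·5)·4.1 + 32.9 + 115 − 10·3.7 = 0 → B_y = 572.365/6.9 = 82.9514 ≈ 82.95 kN.
ΣF_y = 0: A_y + 82.9514 − 33.33·5 − 10 = 0 → A_y = 93.70 kN.
ΣF_x = 0: no horizontal applied forces, so A_x = 0.

A_x = 0, A_y = 93.70 kN, B_y = 82.95 kN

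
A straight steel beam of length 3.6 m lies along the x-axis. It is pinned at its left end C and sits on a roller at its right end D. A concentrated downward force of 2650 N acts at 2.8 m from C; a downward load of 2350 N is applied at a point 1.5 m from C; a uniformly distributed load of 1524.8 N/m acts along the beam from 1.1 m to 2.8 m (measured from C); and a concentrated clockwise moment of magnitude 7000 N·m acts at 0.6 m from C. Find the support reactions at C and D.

Resultant of the distributed load: 1524.8 × 1.7 = 2592.16 N at 1.95 m from C.
Taking moments about C: D_y·3.6 − 2650·2.8 − 2350·1.5 − (1524.8·1.7)·1.95 − 7000 = 0 → D_y = 22999.712/3.6 = 6388.81 ≈ 6389 N.
ΣF_y = 0: C_y + 6388.81 − 2650 − 2350 − 1524.8·1.7 = 0 → C_y = 1203 N.
ΣF_x = 0: no horizontal applied forces, so C_x = 0.

C_x = 0, C_y = 1203 N, D_y = 6389 N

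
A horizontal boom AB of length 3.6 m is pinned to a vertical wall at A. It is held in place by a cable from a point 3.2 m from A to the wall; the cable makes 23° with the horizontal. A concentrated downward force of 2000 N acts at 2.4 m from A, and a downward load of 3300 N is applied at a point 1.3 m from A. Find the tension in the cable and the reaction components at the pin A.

T = 7270 N, A_x = 6692 N, A_y = 2459 N

ΣM about A: T·sin23°·3.2 − 2000·2.4 − 3300·1.3 = 0 → T = 9090/(3.2·0.390731) = 7270.03 ≈ 7270 N.
ΣF_x = 0: A_x − T·cos23° = 0 → A_x = 7270.03 × 0.920505 = 6692 N.
ΣF_y = 0: A_y + T·sin23° − 2000 − 3300 = 0 → A_y = 5300 − 7270.03 × 0.390731 = 2459 N.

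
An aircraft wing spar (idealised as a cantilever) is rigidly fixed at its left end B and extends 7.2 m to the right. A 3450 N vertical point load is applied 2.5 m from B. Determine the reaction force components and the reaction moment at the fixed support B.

ΣF_x = 0: B_x = 0.
ΣF_y = 0: B_y − 3450 = 0 → B_y = 3450 N.
ΣM about B: M_B − 3450·2.5 = 0 → M_B = 8625 N·m.

B_x = 0, B_y = 3450 N, M_B = 8625 N·m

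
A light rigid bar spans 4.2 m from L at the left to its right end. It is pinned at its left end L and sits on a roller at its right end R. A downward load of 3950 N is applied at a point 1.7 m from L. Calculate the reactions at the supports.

Moments about L: R_y·4.2 − 3950·1.7 = 0 → R_y = 6715/4.2 = 1598.81 ≈ 1599 N.
ΣF_y = 0: L_y + 1598.81 − 3950 = 0 → L_y = 2351 N.
ΣF_x = 0: no horizontal applied forces, so L_x = 0.

L_x = 0, L_y = 2351 N, R_y = 1599 N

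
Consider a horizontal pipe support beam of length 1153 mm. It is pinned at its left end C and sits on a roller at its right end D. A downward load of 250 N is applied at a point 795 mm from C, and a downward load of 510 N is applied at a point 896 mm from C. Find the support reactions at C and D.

C_x = 0, C_y = 191.3 N, D_y = 568.7 N

Taking moments about C: D_y·1153 − 250·795 − 510·896 = 0 → D_y = 655710/1153 = 568.699 ≈ 568.7 N.
ΣF_y = 0: C_y + 568.699 − 250 − 510 = 0 → C_y = 191.3 N.
ΣF_x = 0: no horizontal applied forces, so C_x = 0.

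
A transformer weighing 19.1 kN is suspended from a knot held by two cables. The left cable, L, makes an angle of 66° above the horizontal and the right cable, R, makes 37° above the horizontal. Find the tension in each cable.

T_L = 15.66 kN, T_R = 7.973 kN

ΣF_x = 0: −T_L·cos66° + T_R·cos37° = 0 → T_R = 0.509289·T_L.
ΣF_y = 0: T_L·sin66° + T_R·sin37° = 19.1.
Substitute: T_L·(0.913545 + 0.509289·0.601815) = 19.1 → T_L = 15.6552 ≈ 15.66 kN.
Then T_R = 0.509289 × 15.6552 = 7.973 kN.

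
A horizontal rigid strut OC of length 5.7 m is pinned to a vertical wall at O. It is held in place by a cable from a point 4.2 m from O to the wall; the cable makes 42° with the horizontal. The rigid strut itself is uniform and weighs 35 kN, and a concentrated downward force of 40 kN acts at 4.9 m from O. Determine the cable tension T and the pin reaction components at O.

T = 105.2 kN, O_x = 78.21 kN, O_y = 4.583 kN

ΣM about O: T·sin42°·4.2 − 35·2.85 − 40·4.9 = 0 → T = 295.75/(4.2·0.669131) = 105.236 ≈ 105.2 kN.
ΣF_x = 0: O_x − T·cos42° = 0 → O_x = 105.236 × 0.743145 = 78.21 kN.
ΣF_y = 0: O_y + T·sin42° − 35 − 40 = 0 → O_y = 75 − 105.236 × 0.669131 = 4.583 kN.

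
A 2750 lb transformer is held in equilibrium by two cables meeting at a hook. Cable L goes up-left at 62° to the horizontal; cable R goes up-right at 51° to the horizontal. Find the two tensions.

T_L = 1880 lb, T_R = 1403 lb

ΣF_x = 0: −T_L·cos62° + T_R·cos51° = 0 → T_R = 0.745998·T_L.
ΣF_y = 0: T_L·sin62° + T_R·sin51° = 2750.
Substitute: T_L·(0.882948 + 0.745998·0.777146) = 2750 → T_L = 1880.09 ≈ 1880 lb.
Then T_R = 0.745998 × 1880.09 = 1403 lb.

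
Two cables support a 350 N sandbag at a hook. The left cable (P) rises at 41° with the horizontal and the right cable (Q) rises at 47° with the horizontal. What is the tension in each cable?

ΣF_x = 0: −T_P·cos41° + T_Q·cos47° = 0 → T_Q = 1.10661·T_P.
ΣF_y = 0: T_P·sin41° + T_Q·sin47° = 350.
Substitute: T_P·(0.656059 + 1.10661·0.731354) = 350 → T_P = 238.845 ≈ 238.8 N.
Then T_Q = 1.10661 × 238.845 = 264.3 N.

T_P = 238.8 N, T_Q = 264.3 N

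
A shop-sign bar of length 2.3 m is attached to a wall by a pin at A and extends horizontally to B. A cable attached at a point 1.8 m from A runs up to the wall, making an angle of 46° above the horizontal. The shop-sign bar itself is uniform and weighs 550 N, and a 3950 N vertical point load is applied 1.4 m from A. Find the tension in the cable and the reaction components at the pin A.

ΣM about A: T·sin46°·1.8 − 550·1.15 − 3950·1.4 = 0 → T = 6162.5/(1.8·0.71934) = 4759.38 ≈ 4759 N.
ΣF_x = 0: A_x − T·cos46° = 0 → A_x = 4759.38 × 0.694658 = 3306 N.
ΣF_y = 0: A_y + T·sin46° − 550 − 3950 = 0 → A_y = 4500 − 4759.38 × 0.71934 = 1076 N.

T = 4759 N, A_x = 3306 N, A_y = 1076 N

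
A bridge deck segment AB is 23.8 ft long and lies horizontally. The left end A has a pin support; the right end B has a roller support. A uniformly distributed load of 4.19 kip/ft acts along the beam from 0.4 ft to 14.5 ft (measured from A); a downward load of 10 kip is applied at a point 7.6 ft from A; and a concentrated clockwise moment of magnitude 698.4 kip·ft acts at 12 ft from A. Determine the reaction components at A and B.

Resultant of the distributed load: 4.19 × 14.1 = 59.079 kip at 7.45 ft from A.
Taking moments about A: B_y·23.8 − (4.19·14.1)·7.45 − 10·7.6 − 698.4 = 0 → B_y = 1214.53855/23.8 = 51.031 ≈ 51.03 kip.
ΣF_y = 0: A_y + 51.031 − 4.19·14.1 − 10 = 0 → A_y = 18.05 kip.
ΣF_x = 0: no horizontal applied forces, so A_x = 0.

A_x = 0, A_y = 18.05 kip, B_y = 51.03 kip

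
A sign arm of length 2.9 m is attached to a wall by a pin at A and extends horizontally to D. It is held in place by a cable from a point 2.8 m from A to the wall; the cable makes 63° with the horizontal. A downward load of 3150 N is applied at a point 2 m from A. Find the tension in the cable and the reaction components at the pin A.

ΣM about A: T·sin63°·2.8 − 3150·2 = 0 → T = 6300/(2.8·0.891007) = 2525.23 ≈ 2525 N.
ΣF_x = 0: A_x − T·cos63° = 0 → A_x = 2525.23 × 0.45399 = 1146 N.
ΣF_y = 0: A_y + T·sin63° − 3150 = 0 → A_y = 3150 − 2525.23 × 0.891007 = 900.0 N.

T = 2525 N, A_x = 1146 N, A_y = 900.0 N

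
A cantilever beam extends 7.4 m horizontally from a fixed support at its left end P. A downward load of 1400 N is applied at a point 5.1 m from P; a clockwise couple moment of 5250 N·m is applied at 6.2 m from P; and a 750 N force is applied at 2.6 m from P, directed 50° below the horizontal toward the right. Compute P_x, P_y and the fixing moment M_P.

P_x = -482.1 N, P_y = 1975 N, M_P = 13880 N·m

ΣF_x = 0: P_x + 750·cos50° = 0 → P_x = -482.1 N.
ΣF_y = 0: P_y − 1400 − 750·sin50° = 0 → P_y = 1975 N.
ΣM about P: M_P − 1400·5.1 − 5250 − 750·sin50°·2.6 = 0 → M_P = 13880 N·m.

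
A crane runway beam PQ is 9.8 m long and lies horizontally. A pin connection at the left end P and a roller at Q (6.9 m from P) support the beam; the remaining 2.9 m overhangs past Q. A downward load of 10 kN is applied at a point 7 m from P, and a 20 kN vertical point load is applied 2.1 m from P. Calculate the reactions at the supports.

P_x = 0, P_y = 13.77 kN, Q_y = 16.23 kN

ΣM about P: Q_y·6.9 − 10·7 − 20·2.1 = 0 → Q_y = 112/6.9 = 16.2319 ≈ 16.23 kN.
ΣF_y = 0: P_y + 16.2319 − 10 − 20 = 0 → P_y = 13.77 kN.
ΣF_x = 0: no horizontal applied forces, so P_x = 0.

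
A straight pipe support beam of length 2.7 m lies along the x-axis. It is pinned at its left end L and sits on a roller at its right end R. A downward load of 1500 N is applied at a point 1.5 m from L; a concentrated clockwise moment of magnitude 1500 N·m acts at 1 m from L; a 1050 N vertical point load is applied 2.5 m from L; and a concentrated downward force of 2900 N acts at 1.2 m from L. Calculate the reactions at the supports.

L_x = 0, L_y = 1800 N, R_y = 3650 N

Taking moments about L: R_y·2.7 − 1500·1.5 − 1500 − 1050·2.5 − 2900·1.2 = 0 → R_y = 9855/2.7 = 3650 N.
ΣF_y = 0: L_y + 3650 − 1500 − 1050 − 2900 = 0 → L_y = 1800 N.
ΣF_x = 0: no horizontal applied forces, so L_x = 0.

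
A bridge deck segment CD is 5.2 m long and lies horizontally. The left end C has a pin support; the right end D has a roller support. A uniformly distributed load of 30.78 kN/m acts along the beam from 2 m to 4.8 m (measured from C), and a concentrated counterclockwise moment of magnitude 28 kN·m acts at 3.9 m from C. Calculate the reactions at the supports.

Resultant of the distributed load: 30.78 × 2.8 = 86.184 kN at 3.4 m from C.
ΣM about C: D_y·5.2 − (30.78·2.8)·3.4 + 28 = 0 → D_y = 265.0256/5.2 = 50.9665 ≈ 50.97 kN.
ΣF_y = 0: C_y + 50.9665 − 30.78·2.8 = 0 → C_y = 35.22 kN.
ΣF_x = 0: no horizontal applied forces, so C_x = 0.

C_x = 0, C_y = 35.22 kN, D_y = 50.97 kN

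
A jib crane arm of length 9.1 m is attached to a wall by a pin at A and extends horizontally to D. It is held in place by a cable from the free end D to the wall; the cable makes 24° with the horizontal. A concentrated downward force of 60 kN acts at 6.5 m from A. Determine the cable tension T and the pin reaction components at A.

ΣM about A: T·sin24°·9.1 − 60·6.5 = 0 → T = 390/(9.1·0.406737) = 105.368 ≈ 105.4 kN.
ΣF_x = 0: A_x − T·cos24° = 0 → A_x = 105.368 × 0.913545 = 96.26 kN.
ΣF_y = 0: A_y + T·sin24° − 60 = 0 → A_y = 60 − 105.368 × 0.406737 = 17.14 kN.

T = 105.4 kN, A_x = 96.26 kN, A_y = 17.14 kN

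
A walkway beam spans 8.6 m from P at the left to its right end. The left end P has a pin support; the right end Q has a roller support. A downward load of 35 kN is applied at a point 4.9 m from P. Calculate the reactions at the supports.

ΣM about P: Q_y·8.6 − 35·4.9 = 0 → Q_y = 171.5/8.6 = 19.9419 ≈ 19.94 kN.
ΣF_y = 0: P_y + 19.9419 − 35 = 0 → P_y = 15.06 kN.
ΣF_x = 0: no horizontal applied forces, so P_x = 0.

P_x = 0, P_y = 15.06 kN, Q_y = 19.94 kN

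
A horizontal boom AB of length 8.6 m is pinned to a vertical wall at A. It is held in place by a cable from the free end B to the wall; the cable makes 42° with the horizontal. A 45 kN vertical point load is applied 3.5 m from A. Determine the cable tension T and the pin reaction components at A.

ΣM about A: T·sin42°·8.6 − 45·3.5 = 0 → T = 157.5/(8.6·0.669131) = 27.3698 ≈ 27.37 kN.
ΣF_x = 0: A_x − T·cos42° = 0 → A_x = 27.3698 × 0.743145 = 20.34 kN.
ΣF_y = 0: A_y + T·sin42° − 45 = 0 → A_y = 45 − 27.3698 × 0.669131 = 26.69 kN.

T = 27.37 kN, A_x = 20.34 kN, A_y = 26.69 kN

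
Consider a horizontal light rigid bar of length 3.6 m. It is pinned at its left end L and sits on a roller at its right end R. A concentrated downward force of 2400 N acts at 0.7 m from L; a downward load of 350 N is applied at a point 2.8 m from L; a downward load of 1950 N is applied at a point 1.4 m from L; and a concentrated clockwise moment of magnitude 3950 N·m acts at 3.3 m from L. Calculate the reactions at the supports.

ΣM about L: R_y·3.6 − 2400·0.7 − 350·2.8 − 1950·1.4 − 3950 = 0 → R_y = 9340/3.6 = 2594.44 ≈ 2594 N.
ΣF_y = 0: L_y + 2594.44 − 2400 − 350 − 1950 = 0 → L_y = 2106 N.
ΣF_x = 0: no horizontal applied forces, so L_x = 0.

L_x = 0, L_y = 2106 N, R_y = 2594 N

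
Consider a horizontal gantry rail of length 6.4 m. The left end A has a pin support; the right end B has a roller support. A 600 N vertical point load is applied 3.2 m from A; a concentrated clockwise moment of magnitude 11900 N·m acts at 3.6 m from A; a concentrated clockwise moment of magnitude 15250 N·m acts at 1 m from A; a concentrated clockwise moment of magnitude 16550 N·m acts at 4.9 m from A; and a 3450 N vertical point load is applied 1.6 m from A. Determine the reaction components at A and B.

A_x = 0, A_y = -3941 N, B_y = 7991 N

Moments about A: B_y·6.4 − 600·3.2 − 11900 − 15250 − 16550 − 3450·1.6 = 0 → B_y = 51140/6.4 = 7990.62 ≈ 7991 N.
ΣF_y = 0: A_y + 7990.62 − 600 − 3450 = 0 → A_y = -3941 N.
ΣF_x = 0: no horizontal applied forces, so A_x = 0.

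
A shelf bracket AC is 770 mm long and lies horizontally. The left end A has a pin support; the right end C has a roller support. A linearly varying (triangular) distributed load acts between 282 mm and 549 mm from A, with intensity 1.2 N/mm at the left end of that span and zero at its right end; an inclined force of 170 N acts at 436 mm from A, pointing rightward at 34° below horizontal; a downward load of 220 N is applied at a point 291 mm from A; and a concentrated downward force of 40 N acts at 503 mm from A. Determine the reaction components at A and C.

Resultant of the triangular load: ½ × 1.2 × 267 = 160.2 N, acting at 371 mm from A (one-third of the span from the peak).
Taking moments about A: C_y·770 − (½·1.2·267)·371 − 170·sin34°·436 − 220·291 − 40·503 = 0 → C_y = 185022/770 = 240.288 ≈ 240.3 N.
ΣF_y = 0: A_y + 240.288 − ½·1.2·267 − 170·sin34° − 220 − 40 = 0 → A_y = 275.0 N.
ΣF_x = 0: A_x + 170·cos34° = 0 → A_x = -140.9 N.

A_x = -140.9 N, A_y = 275.0 N, C_y = 240.3 N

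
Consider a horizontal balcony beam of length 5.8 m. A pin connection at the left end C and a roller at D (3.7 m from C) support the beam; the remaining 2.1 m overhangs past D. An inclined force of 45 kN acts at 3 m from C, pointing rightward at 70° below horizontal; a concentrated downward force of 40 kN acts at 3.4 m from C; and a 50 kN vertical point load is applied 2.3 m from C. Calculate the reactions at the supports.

Taking moments about C: D_y·3.7 − 45·sin70°·3 − 40·3.4 − 50·2.3 = 0 → D_y = 377.859/3.7 = 102.124 ≈ 102.1 kN.
ΣF_y = 0: C_y + 102.124 − 45·sin70° − 40 − 50 = 0 → C_y = 30.16 kN.
ΣF_x = 0: C_x + 45·cos70° = 0 → C_x = -15.39 kN.

C_x = -15.39 kN, C_y = 30.16 kN, D_y = 102.1 kN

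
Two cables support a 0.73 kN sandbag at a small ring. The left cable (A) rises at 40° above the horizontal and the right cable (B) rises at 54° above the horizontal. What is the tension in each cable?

ΣF_x = 0: −T_A·cos40° + T_B·cos54° = 0 → T_B = 1.30327·T_A.
ΣF_y = 0: T_A·sin40° + T_B·sin54° = 0.73.
Substitute: T_A·(0.642788 + 1.30327·0.809017) = 0.73 → T_A = 0.430131 ≈ 0.4301 kN.
Then T_B = 1.30327 × 0.430131 = 0.5606 kN.

T_A = 0.4301 kN, T_B = 0.5606 kN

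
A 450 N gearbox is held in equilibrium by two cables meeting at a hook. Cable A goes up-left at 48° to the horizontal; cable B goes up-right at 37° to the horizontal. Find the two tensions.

T_A = 360.8 N, T_B = 302.3 N

ΣF_x = 0: −T_A·cos48° + T_B·cos37° = 0 → T_B = 0.837842·T_A.
ΣF_y = 0: T_A·sin48° + T_B·sin37° = 450.
Substitute: T_A·(0.743145 + 0.837842·0.601815) = 450 → T_A = 360.759 ≈ 360.8 N.
Then T_B = 0.837842 × 360.759 = 302.3 N.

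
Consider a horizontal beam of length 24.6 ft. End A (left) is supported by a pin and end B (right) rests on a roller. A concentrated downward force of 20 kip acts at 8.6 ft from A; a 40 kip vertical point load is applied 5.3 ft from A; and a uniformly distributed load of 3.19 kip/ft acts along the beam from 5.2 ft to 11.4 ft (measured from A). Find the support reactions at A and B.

Resultant of the distributed load: 3.19 × 6.2 = 19.778 kip at 8.3 ft from A.
ΣM about A: B_y·24.6 − 20·8.6 − 40·5.3 − (3.19·6.2)·8.3 = 0 → B_y = 548.1574/24.6 = 22.2828 ≈ 22.28 kip.
ΣF_y = 0: A_y + 22.2828 − 20 − 40 − 3.19·6.2 = 0 → A_y = 57.50 kip.
ΣF_x = 0: no horizontal applied forces, so A_x = 0.

A_x = 0, A_y = 57.50 kip, B_y = 22.28 kip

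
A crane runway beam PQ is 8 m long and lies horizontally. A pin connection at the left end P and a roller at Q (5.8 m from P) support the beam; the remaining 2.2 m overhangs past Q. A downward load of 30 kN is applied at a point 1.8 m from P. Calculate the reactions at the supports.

P_x = 0, P_y = 20.69 kN, Q_y = 9.310 kN

Taking moments about P: Q_y·5.8 − 30·1.8 = 0 → Q_y = 54/5.8 = 9.31034 ≈ 9.310 kN.
ΣF_y = 0: P_y + 9.31034 − 30 = 0 → P_y = 20.69 kN.
ΣF_x = 0: no horizontal applied forces, so P_x = 0.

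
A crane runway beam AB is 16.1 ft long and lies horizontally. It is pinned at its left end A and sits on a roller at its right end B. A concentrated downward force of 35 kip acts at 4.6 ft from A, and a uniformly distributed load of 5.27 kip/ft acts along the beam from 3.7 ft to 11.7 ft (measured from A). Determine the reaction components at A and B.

A_x = 0, A_y = 47.00 kip, B_y = 30.16 kip

Resultant of the distributed load: 5.27 × 8 = 42.16 kip at 7.7 ft from A.
Taking moments about A: B_y·16.1 − 35·4.6 − (5.27·8)·7.7 = 0 → B_y = 485.632/16.1 = 30.1635 ≈ 30.16 kip.
ΣF_y = 0: A_y + 30.1635 − 35 − 5.27·8 = 0 → A_y = 47.00 kip.
ΣF_x = 0: no horizontal applied forces, so A_x = 0.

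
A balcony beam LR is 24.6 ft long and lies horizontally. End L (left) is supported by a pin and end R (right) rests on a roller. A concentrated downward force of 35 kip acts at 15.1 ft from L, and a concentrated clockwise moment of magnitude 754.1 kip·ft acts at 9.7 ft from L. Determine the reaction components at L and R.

L_x = 0, L_y = -17.14 kip, R_y = 52.14 kip

ΣM about L: R_y·24.6 − 35·15.1 − 754.1 = 0 → R_y = 1282.6/24.6 = 52.1382 ≈ 52.14 kip.
ΣF_y = 0: L_y + 52.1382 − 35 = 0 → L_y = -17.14 kip.
ΣF_x = 0: no horizontal applied forces, so L_x = 0.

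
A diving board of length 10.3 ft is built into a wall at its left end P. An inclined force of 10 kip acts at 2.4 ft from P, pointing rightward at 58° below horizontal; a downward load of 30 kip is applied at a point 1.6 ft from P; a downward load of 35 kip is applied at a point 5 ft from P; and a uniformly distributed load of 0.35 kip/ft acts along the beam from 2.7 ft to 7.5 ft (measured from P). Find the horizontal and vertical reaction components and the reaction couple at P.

P_x = -5.299 kip, P_y = 75.16 kip, M_P = 251.9 kip·ft

Resultant of the distributed load: 0.35 × 4.8 = 1.68 kip at 5.1 ft from P.
ΣF_x = 0: P_x + 10·cos58° = 0 → P_x = -5.299 kip.
ΣF_y = 0: P_y − 10·sin58° − 30 − 35 − 0.35·4.8 = 0 → P_y = 75.16 kip.
ΣM about P: M_P − 10·sin58°·2.4 − 30·1.6 − 35·5 − (0.35·4.8)·5.1 = 0 → M_P = 251.9 kip·ft.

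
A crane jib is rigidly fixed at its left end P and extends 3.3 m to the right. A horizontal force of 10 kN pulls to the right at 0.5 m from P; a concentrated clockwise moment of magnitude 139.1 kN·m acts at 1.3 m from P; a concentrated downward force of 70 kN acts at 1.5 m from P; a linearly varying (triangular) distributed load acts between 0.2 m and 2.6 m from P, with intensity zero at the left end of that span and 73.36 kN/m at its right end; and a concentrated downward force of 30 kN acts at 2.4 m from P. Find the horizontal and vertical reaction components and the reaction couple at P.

P_x = -10.00 kN, P_y = 188.0 kN, M_P = 474.6 kN·m

Resultant of the triangular load: ½ × 73.36 × 2.4 = 88.032 kN, acting at 1.8 m from P (one-third of the span from the peak).
ΣF_x = 0: P_x + 10 = 0 → P_x = -10.00 kN.
ΣF_y = 0: P_y − 70 − ½·73.36·2.4 − 30 = 0 → P_y = 188.0 kN.
ΣM about P: M_P − 139.1 − 70·1.5 − (½·73.36·2.4)·1.8 − 30·2.4 = 0 → M_P = 474.6 kN·m.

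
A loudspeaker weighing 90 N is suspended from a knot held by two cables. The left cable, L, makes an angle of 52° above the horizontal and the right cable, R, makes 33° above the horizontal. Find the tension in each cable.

T_L = 75.77 N, T_R = 55.62 N

ΣF_x = 0: −T_L·cos52° + T_R·cos33° = 0 → T_R = 0.734092·T_L.
ΣF_y = 0: T_L·sin52° + T_R·sin33° = 90.
Substitute: T_L·(0.788011 + 0.734092·0.544639) = 90 → T_L = 75.7687 ≈ 75.77 N.
Then T_R = 0.734092 × 75.7687 = 55.62 N.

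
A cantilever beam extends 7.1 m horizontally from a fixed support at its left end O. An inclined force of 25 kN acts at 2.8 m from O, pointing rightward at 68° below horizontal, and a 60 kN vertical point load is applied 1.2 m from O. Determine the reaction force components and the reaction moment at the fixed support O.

ΣF_x = 0: O_x + 25·cos68° = 0 → O_x = -9.365 kN.
ΣF_y = 0: O_y − 25·sin68° − 60 = 0 → O_y = 83.18 kN.
ΣM about O: M_O − 25·sin68°·2.8 − 60·1.2 = 0 → M_O = 136.9 kN·m.

O_x = -9.365 kN, O_y = 83.18 kN, M_O = 136.9 kN·m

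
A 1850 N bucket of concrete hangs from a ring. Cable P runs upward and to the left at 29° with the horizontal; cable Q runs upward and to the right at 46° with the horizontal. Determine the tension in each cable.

ΣF_x = 0: −T_P·cos29° + T_Q·cos46° = 0 → T_Q = 1.25906·T_P.
ΣF_y = 0: T_P·sin29° + T_Q·sin46° = 1850.
Substitute: T_P·(0.48481 + 1.25906·0.71934) = 1850 → T_P = 1330.45 ≈ 1330 N.
Then T_Q = 1.25906 × 1330.45 = 1675 N.

T_P = 1330 N, T_Q = 1675 N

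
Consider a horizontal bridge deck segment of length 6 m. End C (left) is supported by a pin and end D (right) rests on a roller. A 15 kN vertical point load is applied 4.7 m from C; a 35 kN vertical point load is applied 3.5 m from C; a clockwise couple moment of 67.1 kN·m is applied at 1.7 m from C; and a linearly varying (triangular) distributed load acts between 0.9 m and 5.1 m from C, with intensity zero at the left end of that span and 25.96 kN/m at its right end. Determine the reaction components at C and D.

Resultant of the triangular load: ½ × 25.96 × 4.2 = 54.516 kN, acting at 3.7 m from C (one-third of the span from the peak).
Taking moments about C: D_y·6 − 15·4.7 − 35·3.5 − 67.1 − (½·25.96·4.2)·3.7 = 0 → D_y = 461.8092/6 = 76.9682 ≈ 76.97 kN.
ΣF_y = 0: C_y + 76.9682 − 15 − 35 − ½·25.96·4.2 = 0 → C_y = 27.55 kN.
ΣF_x = 0: no horizontal applied forces, so C_x = 0.

C_x = 0, C_y = 27.55 kN, D_y = 76.97 kN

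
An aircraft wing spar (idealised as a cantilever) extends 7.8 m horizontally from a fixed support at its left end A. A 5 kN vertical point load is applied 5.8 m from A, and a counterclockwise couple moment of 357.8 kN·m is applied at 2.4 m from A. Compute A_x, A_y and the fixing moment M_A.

A_x = 0, A_y = 5.000 kN, M_A = -328.8 kN·m

ΣF_x = 0: A_x = 0.
ΣF_y = 0: A_y − 5 = 0 → A_y = 5.000 kN.
ΣM about A: M_A − 5·5.8 + 357.8 = 0 → M_A = -328.8 kN·m.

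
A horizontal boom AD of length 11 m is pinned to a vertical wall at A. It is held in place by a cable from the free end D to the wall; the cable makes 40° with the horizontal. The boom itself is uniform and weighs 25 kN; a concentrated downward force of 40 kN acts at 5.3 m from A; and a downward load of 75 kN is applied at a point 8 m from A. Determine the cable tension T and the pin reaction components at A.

ΣM about A: T·sin40°·11 − 25·5.5 − 40·5.3 − 75·8 = 0 → T = 949.5/(11·0.642788) = 134.287 ≈ 134.3 kN.
ΣF_x = 0: A_x − T·cos40° = 0 → A_x = 134.287 × 0.766044 = 102.9 kN.
ΣF_y = 0: A_y + T·sin40° − 25 − 40 − 75 = 0 → A_y = 140 − 134.287 × 0.642788 = 53.68 kN.

T = 134.3 kN, A_x = 102.9 kN, A_y = 53.68 kN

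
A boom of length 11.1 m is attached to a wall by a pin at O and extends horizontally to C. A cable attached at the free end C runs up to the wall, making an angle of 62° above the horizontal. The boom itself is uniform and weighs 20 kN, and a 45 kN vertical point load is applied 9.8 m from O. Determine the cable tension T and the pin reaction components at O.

T = 56.32 kN, O_x = 26.44 kN, O_y = 15.27 kN

ΣM about O: T·sin62°·11.1 − 20·5.55 − 45·9.8 = 0 → T = 552/(11.1·0.882948) = 56.3224 ≈ 56.32 kN.
ΣF_x = 0: O_x − T·cos62° = 0 → O_x = 56.3224 × 0.469472 = 26.44 kN.
ΣF_y = 0: O_y + T·sin62° − 20 − 45 = 0 → O_y = 65 − 56.3224 × 0.882948 = 15.27 kN.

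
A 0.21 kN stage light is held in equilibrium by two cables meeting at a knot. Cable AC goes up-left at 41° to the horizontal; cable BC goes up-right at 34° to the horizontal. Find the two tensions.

ΣF_x = 0: −T_AC·cos41° + T_BC·cos34° = 0 → T_BC = 0.910344·T_AC.
ΣF_y = 0: T_AC·sin41° + T_BC·sin34° = 0.21.
Substitute: T_AC·(0.656059 + 0.910344·0.559193) = 0.21 → T_AC = 0.180239 ≈ 0.1802 kN.
Then T_BC = 0.910344 × 0.180239 = 0.1641 kN.

T_AC = 0.1802 kN, T_BC = 0.1641 kN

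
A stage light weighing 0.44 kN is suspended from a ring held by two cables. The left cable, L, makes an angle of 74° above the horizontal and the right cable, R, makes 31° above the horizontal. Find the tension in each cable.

T_L = 0.3905 kN, T_R = 0.1256 kN

ΣF_x = 0: −T_L·cos74° + T_R·cos31° = 0 → T_R = 0.321568·T_L.
ΣF_y = 0: T_L·sin74° + T_R·sin31° = 0.44.
Substitute: T_L·(0.961262 + 0.321568·0.515038) = 0.44 → T_L = 0.390458 ≈ 0.3905 kN.
Then T_R = 0.321568 × 0.390458 = 0.1256 kN.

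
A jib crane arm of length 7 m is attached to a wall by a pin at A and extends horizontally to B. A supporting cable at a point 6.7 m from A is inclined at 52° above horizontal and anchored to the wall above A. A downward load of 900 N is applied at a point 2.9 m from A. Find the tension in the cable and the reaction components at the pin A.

ΣM about A: T·sin52°·6.7 − 900·2.9 = 0 → T = 2610/(6.7·0.788011) = 494.349 ≈ 494.3 N.
ΣF_x = 0: A_x − T·cos52° = 0 → A_x = 494.349 × 0.615661 = 304.4 N.
ΣF_y = 0: A_y + T·sin52° − 900 = 0 → A_y = 900 − 494.349 × 0.788011 = 510.4 N.

T = 494.3 N, A_x = 304.4 N, A_y = 510.4 N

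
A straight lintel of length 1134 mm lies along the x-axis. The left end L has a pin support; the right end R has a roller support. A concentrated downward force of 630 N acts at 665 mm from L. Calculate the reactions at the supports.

Taking moments about L: R_y·1134 − 630·665 = 0 → R_y = 418950/1134 = 369.444 ≈ 369.4 N.
ΣF_y = 0: L_y + 369.444 − 630 = 0 → L_y = 260.6 N.
ΣF_x = 0: no horizontal applied forces, so L_x = 0.

L_x = 0, L_y = 260.6 N, R_y = 369.4 N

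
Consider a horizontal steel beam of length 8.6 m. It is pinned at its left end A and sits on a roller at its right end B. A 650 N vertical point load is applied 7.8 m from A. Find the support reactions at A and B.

Moments about A: B_y·8.6 − 650·7.8 = 0 → B_y = 5070/8.6 = 589.535 ≈ 589.5 N.
ΣF_y = 0: A_y + 589.535 − 650 = 0 → A_y = 60.47 N.
ΣF_x = 0: no horizontal applied forces, so A_x = 0.

A_x = 0, A_y = 60.47 N, B_y = 589.5 N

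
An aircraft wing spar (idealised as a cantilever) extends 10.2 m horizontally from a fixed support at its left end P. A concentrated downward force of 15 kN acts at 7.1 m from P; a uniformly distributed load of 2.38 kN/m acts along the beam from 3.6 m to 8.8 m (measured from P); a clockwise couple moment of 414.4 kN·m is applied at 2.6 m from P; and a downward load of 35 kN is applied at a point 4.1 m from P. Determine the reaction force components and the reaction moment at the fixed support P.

Resultant of the distributed load: 2.38 × 5.2 = 12.376 kN at 6.2 m from P.
ΣF_x = 0: P_x = 0.
ΣF_y = 0: P_y − 15 − 2.38·5.2 − 35 = 0 → P_y = 62.38 kN.
ΣM about P: M_P − 15·7.1 − (2.38·5.2)·6.2 − 414.4 − 35·4.1 = 0 → M_P = 741.1 kN·m.

P_x = 0, P_y = 62.38 kN, M_P = 741.1 kN·m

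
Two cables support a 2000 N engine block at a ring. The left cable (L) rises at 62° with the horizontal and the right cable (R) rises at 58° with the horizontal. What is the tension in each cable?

T_L = 1224 N, T_R = 1084 N

ΣF_x = 0: −T_L·cos62° + T_R·cos58° = 0 → T_R = 0.88593·T_L.
ΣF_y = 0: T_L·sin62° + T_R·sin58° = 2000.
Substitute: T_L·(0.882948 + 0.88593·0.848048) = 2000 → T_L = 1223.8 ≈ 1224 N.
Then T_R = 0.88593 × 1223.8 = 1084 N.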